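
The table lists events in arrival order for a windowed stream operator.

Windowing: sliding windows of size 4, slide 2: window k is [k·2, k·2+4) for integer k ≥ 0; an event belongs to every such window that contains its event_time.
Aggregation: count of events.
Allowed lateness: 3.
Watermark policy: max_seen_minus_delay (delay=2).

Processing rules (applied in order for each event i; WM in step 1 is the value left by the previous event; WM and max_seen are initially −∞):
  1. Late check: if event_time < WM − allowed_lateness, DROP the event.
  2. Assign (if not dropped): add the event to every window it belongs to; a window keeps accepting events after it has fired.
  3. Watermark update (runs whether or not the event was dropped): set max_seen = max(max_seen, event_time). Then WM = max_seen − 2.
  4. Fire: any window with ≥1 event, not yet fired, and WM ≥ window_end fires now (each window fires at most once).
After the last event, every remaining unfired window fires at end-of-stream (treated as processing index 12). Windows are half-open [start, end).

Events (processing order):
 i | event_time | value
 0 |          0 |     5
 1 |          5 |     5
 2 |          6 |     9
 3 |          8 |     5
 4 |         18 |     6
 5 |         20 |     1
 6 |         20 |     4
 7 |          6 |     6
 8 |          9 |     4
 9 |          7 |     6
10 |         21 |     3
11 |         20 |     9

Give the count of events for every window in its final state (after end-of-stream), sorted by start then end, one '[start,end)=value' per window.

i=0 t=0 v=5: → [0,4); WM=-2
i=1 t=5 v=5: → [4,8),[2,6); WM=3
i=2 t=6 v=9: → [6,10),[4,8); WM=4; [0,4) fires=1
i=3 t=8 v=5: → [8,12),[6,10); WM=6; [2,6) fires=1
i=4 t=18 v=6: → [18,22),[16,20); WM=16; [4,8) fires=2 [6,10) fires=2 [8,12) fires=1
i=5 t=20 v=1: → [20,24),[18,22); WM=18
i=6 t=20 v=4: → [20,24),[18,22); WM=18
i=7 t=6 v=6: DROP (t<18-3); WM=18
i=8 t=9 v=4: DROP (t<18-3); WM=18
i=9 t=7 v=6: DROP (t<18-3); WM=18
i=10 t=21 v=3: → [20,24),[18,22); WM=19
i=11 t=20 v=9: → [20,24),[18,22); WM=19

[0,4)=1 [2,6)=1 [4,8)=2 [6,10)=2 [8,12)=1 [16,20)=1 [18,22)=5 [20,24)=4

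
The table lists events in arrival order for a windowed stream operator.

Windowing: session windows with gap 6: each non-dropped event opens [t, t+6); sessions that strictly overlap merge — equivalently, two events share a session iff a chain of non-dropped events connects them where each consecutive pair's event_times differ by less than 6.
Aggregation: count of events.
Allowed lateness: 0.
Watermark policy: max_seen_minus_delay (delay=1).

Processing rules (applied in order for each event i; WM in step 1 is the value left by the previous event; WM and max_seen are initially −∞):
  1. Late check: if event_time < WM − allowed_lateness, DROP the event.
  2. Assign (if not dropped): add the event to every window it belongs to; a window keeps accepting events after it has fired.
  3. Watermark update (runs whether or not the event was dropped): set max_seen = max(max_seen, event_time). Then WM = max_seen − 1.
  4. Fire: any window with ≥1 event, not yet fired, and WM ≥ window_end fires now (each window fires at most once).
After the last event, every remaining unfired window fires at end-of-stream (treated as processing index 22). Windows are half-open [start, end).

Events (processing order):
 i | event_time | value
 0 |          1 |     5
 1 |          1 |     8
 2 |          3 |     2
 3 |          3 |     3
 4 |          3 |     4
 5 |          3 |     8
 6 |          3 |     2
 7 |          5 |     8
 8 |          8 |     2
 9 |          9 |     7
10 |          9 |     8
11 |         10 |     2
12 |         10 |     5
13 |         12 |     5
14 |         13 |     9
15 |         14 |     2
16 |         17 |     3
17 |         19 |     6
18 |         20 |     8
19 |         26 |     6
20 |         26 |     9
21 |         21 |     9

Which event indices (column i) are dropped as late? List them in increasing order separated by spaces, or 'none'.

i=0 t=1 v=5: → [1,7); WM=0
i=1 t=1 v=8: → [1,7); WM=0
i=2 t=3 v=2: → [1,9); WM=2
i=3 t=3 v=3: → [1,9); WM=2
i=4 t=3 v=4: → [1,9); WM=2
i=5 t=3 v=8: → [1,9); WM=2
i=6 t=3 v=2: → [1,9); WM=2
i=7 t=5 v=8: → [1,11); WM=4
i=8 t=8 v=2: → [1,14); WM=7
i=9 t=9 v=7: → [1,15); WM=8
i=10 t=9 v=8: → [1,15); WM=8
i=11 t=10 v=2: → [1,16); WM=9
i=12 t=10 v=5: → [1,16); WM=9
i=13 t=12 v=5: → [1,18); WM=11
i=14 t=13 v=9: → [1,19); WM=12
i=15 t=14 v=2: → [1,20); WM=13
i=16 t=17 v=3: → [1,23); WM=16
i=17 t=19 v=6: → [1,25); WM=18
i=18 t=20 v=8: → [1,26); WM=19
i=19 t=26 v=6: → [26,32); WM=25
i=20 t=26 v=9: → [26,32); WM=25
i=21 t=21 v=9: DROP (t<25-0); WM=25

21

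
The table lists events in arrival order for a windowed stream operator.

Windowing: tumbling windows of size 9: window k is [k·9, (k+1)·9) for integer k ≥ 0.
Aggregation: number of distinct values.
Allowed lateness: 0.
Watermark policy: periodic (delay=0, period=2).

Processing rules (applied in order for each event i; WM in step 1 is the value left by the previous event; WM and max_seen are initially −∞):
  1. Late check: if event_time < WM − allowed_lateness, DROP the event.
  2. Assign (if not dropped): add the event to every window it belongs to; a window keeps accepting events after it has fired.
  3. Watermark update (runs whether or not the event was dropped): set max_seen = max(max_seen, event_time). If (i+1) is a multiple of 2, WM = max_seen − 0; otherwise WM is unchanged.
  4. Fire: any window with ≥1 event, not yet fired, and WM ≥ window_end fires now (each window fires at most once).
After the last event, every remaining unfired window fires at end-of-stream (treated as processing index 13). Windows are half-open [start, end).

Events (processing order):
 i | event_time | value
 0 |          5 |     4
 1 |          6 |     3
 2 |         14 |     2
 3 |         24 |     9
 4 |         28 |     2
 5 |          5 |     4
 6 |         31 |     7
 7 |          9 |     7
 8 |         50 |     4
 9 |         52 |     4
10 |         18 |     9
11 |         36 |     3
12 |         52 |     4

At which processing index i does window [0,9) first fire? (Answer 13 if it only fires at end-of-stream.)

3

i=0 t=5 v=4: → [0,9); WM=−∞
i=1 t=6 v=3: → [0,9); WM=6
i=2 t=14 v=2: → [9,18); WM=6
i=3 t=24 v=9: → [18,27); WM=24; [0,9) fires=2 [9,18) fires=1
i=4 t=28 v=2: → [27,36); WM=24
i=5 t=5 v=4: DROP (t<24-0); WM=28; [18,27) fires=1
i=6 t=31 v=7: → [27,36); WM=28
i=7 t=9 v=7: DROP (t<28-0); WM=31
i=8 t=50 v=4: → [45,54); WM=31
i=9 t=52 v=4: → [45,54); WM=52; [27,36) fires=2
i=10 t=18 v=9: DROP (t<52-0); WM=52
i=11 t=36 v=3: DROP (t<52-0); WM=52
i=12 t=52 v=4: → [45,54); WM=52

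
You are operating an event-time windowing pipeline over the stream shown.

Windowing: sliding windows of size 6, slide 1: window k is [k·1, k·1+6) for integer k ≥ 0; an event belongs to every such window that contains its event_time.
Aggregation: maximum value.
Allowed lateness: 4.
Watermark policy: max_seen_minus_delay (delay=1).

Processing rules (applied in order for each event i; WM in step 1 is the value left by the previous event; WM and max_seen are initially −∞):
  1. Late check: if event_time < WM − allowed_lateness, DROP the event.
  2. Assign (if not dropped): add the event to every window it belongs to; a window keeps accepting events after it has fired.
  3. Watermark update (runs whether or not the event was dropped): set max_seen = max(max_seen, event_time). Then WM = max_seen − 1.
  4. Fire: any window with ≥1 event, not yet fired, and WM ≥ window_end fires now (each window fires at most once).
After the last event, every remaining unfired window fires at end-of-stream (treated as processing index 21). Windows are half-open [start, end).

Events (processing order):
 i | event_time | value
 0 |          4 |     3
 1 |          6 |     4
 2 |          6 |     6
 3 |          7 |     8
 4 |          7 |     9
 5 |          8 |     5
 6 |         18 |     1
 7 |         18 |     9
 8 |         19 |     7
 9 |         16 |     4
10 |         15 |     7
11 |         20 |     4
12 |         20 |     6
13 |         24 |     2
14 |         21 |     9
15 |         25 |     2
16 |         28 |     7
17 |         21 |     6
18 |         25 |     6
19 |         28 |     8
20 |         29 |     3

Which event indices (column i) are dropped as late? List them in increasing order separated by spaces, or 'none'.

i=0 t=4 v=3: → [4,10),[3,9),[2,8),[1,7),[0,6); WM=3
i=1 t=6 v=4: → [6,12),[5,11),[4,10),[3,9),[2,8),[1,7); WM=5
i=2 t=6 v=6: → [6,12),[5,11),[4,10),[3,9),[2,8),[1,7); WM=5
i=3 t=7 v=8: → [7,13),[6,12),[5,11),[4,10),[3,9),[2,8); WM=6; [0,6) fires=3
i=4 t=7 v=9: → [7,13),[6,12),[5,11),[4,10),[3,9),[2,8); WM=6
i=5 t=8 v=5: → [8,14),[7,13),[6,12),[5,11),[4,10),[3,9); WM=7; [1,7) fires=6
i=6 t=18 v=1: → [18,24),[17,23),[16,22),[15,21),[14,20),[13,19); WM=17; [2,8) fires=9 [3,9) fires=9 [4,10) fires=9 [5,11) fires=9 [6,12) fires=9 [7,13) fires=9 [8,14) fires=5
i=7 t=18 v=9: → [18,24),[17,23),[16,22),[15,21),[14,20),[13,19); WM=17
i=8 t=19 v=7: → [19,25),[18,24),[17,23),[16,22),[15,21),[14,20); WM=18
i=9 t=16 v=4: → [16,22),[15,21),[14,20),[13,19),[12,18),[11,17); WM=18; [11,17) fires=4 [12,18) fires=4
i=10 t=15 v=7: → [15,21),[14,20),[13,19),[12,18),[11,17),[10,16); WM=18; [10,16) fires=7
i=11 t=20 v=4: → [20,26),[19,25),[18,24),[17,23),[16,22),[15,21); WM=19; [13,19) fires=9
i=12 t=20 v=6: → [20,26),[19,25),[18,24),[17,23),[16,22),[15,21); WM=19
i=13 t=24 v=2: → [24,30),[23,29),[22,28),[21,27),[20,26),[19,25); WM=23; [14,20) fires=9 [15,21) fires=9 [16,22) fires=9 [17,23) fires=9
i=14 t=21 v=9: → [21,27),[20,26),[19,25),[18,24),[17,23),[16,22); WM=23
i=15 t=25 v=2: → [25,31),[24,30),[23,29),[22,28),[21,27),[20,26); WM=24; [18,24) fires=9
i=16 t=28 v=7: → [28,34),[27,33),[26,32),[25,31),[24,30),[23,29); WM=27; [19,25) fires=9 [20,26) fires=9 [21,27) fires=9
i=17 t=21 v=6: DROP (t<27-4); WM=27
i=18 t=25 v=6: → [25,31),[24,30),[23,29),[22,28),[21,27),[20,26); WM=27
i=19 t=28 v=8: → [28,34),[27,33),[26,32),[25,31),[24,30),[23,29); WM=27
i=20 t=29 v=3: → [29,35),[28,34),[27,33),[26,32),[25,31),[24,30); WM=28; [22,28) fires=6

17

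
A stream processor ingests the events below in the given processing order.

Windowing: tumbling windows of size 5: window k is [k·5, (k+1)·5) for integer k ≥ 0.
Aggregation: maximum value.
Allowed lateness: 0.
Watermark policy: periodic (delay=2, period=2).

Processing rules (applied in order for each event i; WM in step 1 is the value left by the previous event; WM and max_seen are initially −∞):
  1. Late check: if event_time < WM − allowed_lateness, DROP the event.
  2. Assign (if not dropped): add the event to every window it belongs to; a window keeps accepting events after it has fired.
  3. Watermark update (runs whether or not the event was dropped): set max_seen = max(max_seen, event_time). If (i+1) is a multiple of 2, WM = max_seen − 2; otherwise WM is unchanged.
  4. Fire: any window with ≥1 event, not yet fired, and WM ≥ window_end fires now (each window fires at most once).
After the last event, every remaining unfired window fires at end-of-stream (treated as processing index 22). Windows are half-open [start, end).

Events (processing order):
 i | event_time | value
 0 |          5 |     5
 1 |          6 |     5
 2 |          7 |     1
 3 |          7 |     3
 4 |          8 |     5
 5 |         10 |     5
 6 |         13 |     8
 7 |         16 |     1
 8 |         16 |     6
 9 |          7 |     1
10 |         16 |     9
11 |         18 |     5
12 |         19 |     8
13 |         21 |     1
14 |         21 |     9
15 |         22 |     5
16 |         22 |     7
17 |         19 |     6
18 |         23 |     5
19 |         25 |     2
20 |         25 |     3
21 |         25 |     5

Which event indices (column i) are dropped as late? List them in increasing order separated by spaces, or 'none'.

9 17

i=0 t=5 v=5: → [5,10); WM=−∞
i=1 t=6 v=5: → [5,10); WM=4
i=2 t=7 v=1: → [5,10); WM=4
i=3 t=7 v=3: → [5,10); WM=5
i=4 t=8 v=5: → [5,10); WM=5
i=5 t=10 v=5: → [10,15); WM=8
i=6 t=13 v=8: → [10,15); WM=8
i=7 t=16 v=1: → [15,20); WM=14; [5,10) fires=5
i=8 t=16 v=6: → [15,20); WM=14
i=9 t=7 v=1: DROP (t<14-0); WM=14
i=10 t=16 v=9: → [15,20); WM=14
i=11 t=18 v=5: → [15,20); WM=16; [10,15) fires=8
i=12 t=19 v=8: → [15,20); WM=16
i=13 t=21 v=1: → [20,25); WM=19
i=14 t=21 v=9: → [20,25); WM=19
i=15 t=22 v=5: → [20,25); WM=20; [15,20) fires=9
i=16 t=22 v=7: → [20,25); WM=20
i=17 t=19 v=6: DROP (t<20-0); WM=20
i=18 t=23 v=5: → [20,25); WM=20
i=19 t=25 v=2: → [25,30); WM=23
i=20 t=25 v=3: → [25,30); WM=23
i=21 t=25 v=5: → [25,30); WM=23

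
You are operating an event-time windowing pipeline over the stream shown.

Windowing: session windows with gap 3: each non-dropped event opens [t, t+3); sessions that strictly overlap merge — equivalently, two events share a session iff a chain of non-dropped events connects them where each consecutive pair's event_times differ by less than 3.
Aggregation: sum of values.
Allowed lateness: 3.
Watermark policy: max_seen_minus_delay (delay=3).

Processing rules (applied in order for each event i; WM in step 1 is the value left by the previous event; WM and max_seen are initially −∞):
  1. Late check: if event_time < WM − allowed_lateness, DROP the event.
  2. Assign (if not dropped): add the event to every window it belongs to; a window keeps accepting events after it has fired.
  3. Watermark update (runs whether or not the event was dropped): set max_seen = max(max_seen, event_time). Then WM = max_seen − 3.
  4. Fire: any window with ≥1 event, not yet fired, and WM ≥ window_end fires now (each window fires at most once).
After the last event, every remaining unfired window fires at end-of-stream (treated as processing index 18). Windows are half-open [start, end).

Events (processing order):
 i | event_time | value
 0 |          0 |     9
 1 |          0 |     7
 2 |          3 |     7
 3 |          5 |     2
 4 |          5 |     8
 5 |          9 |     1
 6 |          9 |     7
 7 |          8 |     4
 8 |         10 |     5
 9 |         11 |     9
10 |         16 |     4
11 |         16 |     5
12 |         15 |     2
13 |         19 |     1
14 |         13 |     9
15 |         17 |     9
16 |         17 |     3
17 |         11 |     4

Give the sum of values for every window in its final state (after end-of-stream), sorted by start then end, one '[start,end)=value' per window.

[0,3)=16 [3,8)=17 [8,22)=59

i=0 t=0 v=9: → [0,3); WM=-3
i=1 t=0 v=7: → [0,3); WM=-3
i=2 t=3 v=7: → [3,6); WM=0
i=3 t=5 v=2: → [3,8); WM=2
i=4 t=5 v=8: → [3,8); WM=2
i=5 t=9 v=1: → [9,12); WM=6
i=6 t=9 v=7: → [9,12); WM=6
i=7 t=8 v=4: → [8,12); WM=6
i=8 t=10 v=5: → [8,13); WM=7
i=9 t=11 v=9: → [8,14); WM=8
i=10 t=16 v=4: → [16,19); WM=13
i=11 t=16 v=5: → [16,19); WM=13
i=12 t=15 v=2: → [15,19); WM=13
i=13 t=19 v=1: → [19,22); WM=16
i=14 t=13 v=9: → [8,19); WM=16
i=15 t=17 v=9: → [8,22); WM=16
i=16 t=17 v=3: → [8,22); WM=16
i=17 t=11 v=4: DROP (t<16-3); WM=16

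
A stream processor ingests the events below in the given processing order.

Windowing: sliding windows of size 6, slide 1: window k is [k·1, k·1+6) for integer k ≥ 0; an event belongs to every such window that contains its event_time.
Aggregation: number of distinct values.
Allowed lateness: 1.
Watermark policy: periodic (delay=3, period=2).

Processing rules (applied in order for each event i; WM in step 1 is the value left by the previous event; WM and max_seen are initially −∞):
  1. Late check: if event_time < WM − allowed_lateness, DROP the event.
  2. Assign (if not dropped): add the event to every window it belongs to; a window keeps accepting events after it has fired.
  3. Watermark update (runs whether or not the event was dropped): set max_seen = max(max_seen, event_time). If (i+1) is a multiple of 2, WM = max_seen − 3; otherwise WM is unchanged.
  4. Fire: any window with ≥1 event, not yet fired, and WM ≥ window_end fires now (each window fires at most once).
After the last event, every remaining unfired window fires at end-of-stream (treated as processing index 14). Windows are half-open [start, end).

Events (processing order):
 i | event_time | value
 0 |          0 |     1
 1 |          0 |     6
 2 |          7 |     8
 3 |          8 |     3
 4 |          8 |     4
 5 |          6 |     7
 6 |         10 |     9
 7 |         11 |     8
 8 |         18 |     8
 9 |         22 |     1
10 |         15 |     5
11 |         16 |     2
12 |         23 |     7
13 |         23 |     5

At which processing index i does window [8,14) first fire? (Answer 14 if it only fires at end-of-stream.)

i=0 t=0 v=1: → [0,6); WM=−∞
i=1 t=0 v=6: → [0,6); WM=-3
i=2 t=7 v=8: → [7,13),[6,12),[5,11),[4,10),[3,9),[2,8); WM=-3
i=3 t=8 v=3: → [8,14),[7,13),[6,12),[5,11),[4,10),[3,9); WM=5
i=4 t=8 v=4: → [8,14),[7,13),[6,12),[5,11),[4,10),[3,9); WM=5
i=5 t=6 v=7: → [6,12),[5,11),[4,10),[3,9),[2,8),[1,7); WM=5
i=6 t=10 v=9: → [10,16),[9,15),[8,14),[7,13),[6,12),[5,11); WM=5
i=7 t=11 v=8: → [11,17),[10,16),[9,15),[8,14),[7,13),[6,12); WM=8; [0,6) fires=2 [1,7) fires=1 [2,8) fires=2
i=8 t=18 v=8: → [18,24),[17,23),[16,22),[15,21),[14,20),[13,19); WM=8
i=9 t=22 v=1: → [22,28),[21,27),[20,26),[19,25),[18,24),[17,23); WM=19; [3,9) fires=4 [4,10) fires=4 [5,11) fires=5 [6,12) fires=5 [7,13) fires=4 [8,14) fires=4 [9,15) fires=2 [10,16) fires=2 [11,17) fires=1 [13,19) fires=1
i=10 t=15 v=5: DROP (t<19-1); WM=19
i=11 t=16 v=2: DROP (t<19-1); WM=19
i=12 t=23 v=7: → [23,29),[22,28),[21,27),[20,26),[19,25),[18,24); WM=19
i=13 t=23 v=5: → [23,29),[22,28),[21,27),[20,26),[19,25),[18,24); WM=20; [14,20) fires=1

9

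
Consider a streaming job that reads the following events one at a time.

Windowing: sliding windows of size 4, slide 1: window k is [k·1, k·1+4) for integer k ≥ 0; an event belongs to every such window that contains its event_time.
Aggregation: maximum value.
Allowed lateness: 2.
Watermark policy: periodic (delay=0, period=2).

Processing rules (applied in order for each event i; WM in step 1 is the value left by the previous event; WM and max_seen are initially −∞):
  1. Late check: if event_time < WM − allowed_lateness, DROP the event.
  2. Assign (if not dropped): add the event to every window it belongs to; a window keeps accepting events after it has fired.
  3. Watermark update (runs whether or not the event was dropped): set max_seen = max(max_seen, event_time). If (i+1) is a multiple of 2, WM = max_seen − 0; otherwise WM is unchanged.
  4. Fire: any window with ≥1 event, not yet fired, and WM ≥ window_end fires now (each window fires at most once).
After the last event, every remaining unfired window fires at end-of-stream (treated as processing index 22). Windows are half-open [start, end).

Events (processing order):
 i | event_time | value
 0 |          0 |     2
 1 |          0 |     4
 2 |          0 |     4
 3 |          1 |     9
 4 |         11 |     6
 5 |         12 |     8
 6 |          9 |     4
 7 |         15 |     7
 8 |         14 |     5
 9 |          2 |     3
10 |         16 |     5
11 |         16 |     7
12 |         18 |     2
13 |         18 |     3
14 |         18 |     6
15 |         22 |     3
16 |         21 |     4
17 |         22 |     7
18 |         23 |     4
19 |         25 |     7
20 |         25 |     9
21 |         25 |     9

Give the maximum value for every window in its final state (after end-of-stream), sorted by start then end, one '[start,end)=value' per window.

i=0 t=0 v=2: → [0,4); WM=−∞
i=1 t=0 v=4: → [0,4); WM=0
i=2 t=0 v=4: → [0,4); WM=0
i=3 t=1 v=9: → [1,5),[0,4); WM=1
i=4 t=11 v=6: → [11,15),[10,14),[9,13),[8,12); WM=1
i=5 t=12 v=8: → [12,16),[11,15),[10,14),[9,13); WM=12; [0,4) fires=9 [1,5) fires=9 [8,12) fires=6
i=6 t=9 v=4: DROP (t<12-2); WM=12
i=7 t=15 v=7: → [15,19),[14,18),[13,17),[12,16); WM=15; [9,13) fires=8 [10,14) fires=8 [11,15) fires=8
i=8 t=14 v=5: → [14,18),[13,17),[12,16),[11,15); WM=15
i=9 t=2 v=3: DROP (t<15-2); WM=15
i=10 t=16 v=5: → [16,20),[15,19),[14,18),[13,17); WM=15
i=11 t=16 v=7: → [16,20),[15,19),[14,18),[13,17); WM=16; [12,16) fires=8
i=12 t=18 v=2: → [18,22),[17,21),[16,20),[15,19); WM=16
i=13 t=18 v=3: → [18,22),[17,21),[16,20),[15,19); WM=18; [13,17) fires=7 [14,18) fires=7
i=14 t=18 v=6: → [18,22),[17,21),[16,20),[15,19); WM=18
i=15 t=22 v=3: → [22,26),[21,25),[20,24),[19,23); WM=22; [15,19) fires=7 [16,20) fires=7 [17,21) fires=6 [18,22) fires=6
i=16 t=21 v=4: → [21,25),[20,24),[19,23),[18,22); WM=22
i=17 t=22 v=7: → [22,26),[21,25),[20,24),[19,23); WM=22
i=18 t=23 v=4: → [23,27),[22,26),[21,25),[20,24); WM=22
i=19 t=25 v=7: → [25,29),[24,28),[23,27),[22,26); WM=25; [19,23) fires=7 [20,24) fires=7 [21,25) fires=7
i=20 t=25 v=9: → [25,29),[24,28),[23,27),[22,26); WM=25
i=21 t=25 v=9: → [25,29),[24,28),[23,27),[22,26); WM=25

[0,4)=9 [1,5)=9 [8,12)=6 [9,13)=8 [10,14)=8 [11,15)=8 [12,16)=8 [13,17)=7 [14,18)=7 [15,19)=7 [16,20)=7 [17,21)=6 [18,22)=6 [19,23)=7 [20,24)=7 [21,25)=7 [22,26)=9 [23,27)=9 [24,28)=9 [25,29)=9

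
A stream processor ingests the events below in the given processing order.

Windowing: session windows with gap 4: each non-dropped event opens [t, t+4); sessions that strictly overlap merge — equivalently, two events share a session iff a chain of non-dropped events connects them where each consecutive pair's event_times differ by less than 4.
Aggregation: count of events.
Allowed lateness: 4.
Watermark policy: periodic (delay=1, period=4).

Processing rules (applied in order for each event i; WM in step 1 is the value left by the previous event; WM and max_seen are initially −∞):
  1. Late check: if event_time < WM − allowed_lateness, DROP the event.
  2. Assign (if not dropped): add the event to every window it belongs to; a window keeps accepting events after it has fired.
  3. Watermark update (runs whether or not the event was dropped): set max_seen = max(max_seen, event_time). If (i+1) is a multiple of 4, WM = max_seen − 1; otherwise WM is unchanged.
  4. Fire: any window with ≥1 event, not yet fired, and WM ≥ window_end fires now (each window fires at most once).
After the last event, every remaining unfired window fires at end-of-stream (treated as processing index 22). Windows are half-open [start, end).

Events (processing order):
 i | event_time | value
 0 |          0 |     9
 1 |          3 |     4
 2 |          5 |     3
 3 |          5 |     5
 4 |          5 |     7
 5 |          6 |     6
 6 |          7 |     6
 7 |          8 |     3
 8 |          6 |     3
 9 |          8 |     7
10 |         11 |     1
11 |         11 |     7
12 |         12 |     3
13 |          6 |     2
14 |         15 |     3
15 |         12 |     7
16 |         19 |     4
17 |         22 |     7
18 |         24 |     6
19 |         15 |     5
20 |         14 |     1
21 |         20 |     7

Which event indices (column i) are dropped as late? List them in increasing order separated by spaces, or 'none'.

20

i=0 t=0 v=9: → [0,4); WM=−∞
i=1 t=3 v=4: → [0,7); WM=−∞
i=2 t=5 v=3: → [0,9); WM=−∞
i=3 t=5 v=5: → [0,9); WM=4
i=4 t=5 v=7: → [0,9); WM=4
i=5 t=6 v=6: → [0,10); WM=4
i=6 t=7 v=6: → [0,11); WM=4
i=7 t=8 v=3: → [0,12); WM=7
i=8 t=6 v=3: → [0,12); WM=7
i=9 t=8 v=7: → [0,12); WM=7
i=10 t=11 v=1: → [0,15); WM=7
i=11 t=11 v=7: → [0,15); WM=10
i=12 t=12 v=3: → [0,16); WM=10
i=13 t=6 v=2: → [0,16); WM=10
i=14 t=15 v=3: → [0,19); WM=10
i=15 t=12 v=7: → [0,19); WM=14
i=16 t=19 v=4: → [19,23); WM=14
i=17 t=22 v=7: → [19,26); WM=14
i=18 t=24 v=6: → [19,28); WM=14
i=19 t=15 v=5: → [0,19); WM=23
i=20 t=14 v=1: DROP (t<23-4); WM=23
i=21 t=20 v=7: → [19,28); WM=23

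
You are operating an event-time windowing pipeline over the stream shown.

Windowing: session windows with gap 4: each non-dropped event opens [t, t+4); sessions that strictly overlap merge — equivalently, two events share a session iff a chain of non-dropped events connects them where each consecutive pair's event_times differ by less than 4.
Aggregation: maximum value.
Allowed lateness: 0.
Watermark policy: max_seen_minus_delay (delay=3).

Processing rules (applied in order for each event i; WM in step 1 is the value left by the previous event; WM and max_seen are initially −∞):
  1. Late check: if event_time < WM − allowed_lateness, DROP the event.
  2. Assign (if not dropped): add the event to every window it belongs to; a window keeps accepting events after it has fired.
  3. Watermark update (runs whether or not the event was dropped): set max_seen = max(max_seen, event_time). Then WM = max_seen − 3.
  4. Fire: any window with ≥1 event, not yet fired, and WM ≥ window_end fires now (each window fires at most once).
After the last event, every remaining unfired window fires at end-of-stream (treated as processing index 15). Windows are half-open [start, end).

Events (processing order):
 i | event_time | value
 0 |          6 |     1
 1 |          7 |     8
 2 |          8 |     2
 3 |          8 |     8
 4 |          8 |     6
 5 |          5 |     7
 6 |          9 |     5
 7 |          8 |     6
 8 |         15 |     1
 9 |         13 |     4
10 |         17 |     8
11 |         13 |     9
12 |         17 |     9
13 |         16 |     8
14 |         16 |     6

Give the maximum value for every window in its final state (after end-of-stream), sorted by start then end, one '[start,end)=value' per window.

[5,13)=8 [13,21)=9

i=0 t=6 v=1: → [6,10); WM=3
i=1 t=7 v=8: → [6,11); WM=4
i=2 t=8 v=2: → [6,12); WM=5
i=3 t=8 v=8: → [6,12); WM=5
i=4 t=8 v=6: → [6,12); WM=5
i=5 t=5 v=7: → [5,12); WM=5
i=6 t=9 v=5: → [5,13); WM=6
i=7 t=8 v=6: → [5,13); WM=6
i=8 t=15 v=1: → [15,19); WM=12
i=9 t=13 v=4: → [13,19); WM=12
i=10 t=17 v=8: → [13,21); WM=14
i=11 t=13 v=9: DROP (t<14-0); WM=14
i=12 t=17 v=9: → [13,21); WM=14
i=13 t=16 v=8: → [13,21); WM=14
i=14 t=16 v=6: → [13,21); WM=14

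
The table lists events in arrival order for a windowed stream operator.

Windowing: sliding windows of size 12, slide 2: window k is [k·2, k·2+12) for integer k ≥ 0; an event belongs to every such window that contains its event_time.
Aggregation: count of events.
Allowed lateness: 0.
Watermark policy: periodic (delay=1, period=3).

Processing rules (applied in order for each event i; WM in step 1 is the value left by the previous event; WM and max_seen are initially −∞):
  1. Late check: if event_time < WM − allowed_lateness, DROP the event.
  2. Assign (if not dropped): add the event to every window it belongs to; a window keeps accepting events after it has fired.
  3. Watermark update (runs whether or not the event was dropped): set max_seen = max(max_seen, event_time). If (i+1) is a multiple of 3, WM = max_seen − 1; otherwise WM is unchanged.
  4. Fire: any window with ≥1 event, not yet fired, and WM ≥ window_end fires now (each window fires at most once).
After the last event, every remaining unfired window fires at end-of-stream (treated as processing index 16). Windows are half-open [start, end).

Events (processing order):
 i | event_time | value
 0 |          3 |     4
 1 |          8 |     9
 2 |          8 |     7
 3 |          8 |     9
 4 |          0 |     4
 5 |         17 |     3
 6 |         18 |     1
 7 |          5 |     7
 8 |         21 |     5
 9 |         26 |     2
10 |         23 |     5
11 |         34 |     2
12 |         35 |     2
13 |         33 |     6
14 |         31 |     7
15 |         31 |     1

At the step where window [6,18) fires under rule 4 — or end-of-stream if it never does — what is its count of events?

4

i=0 t=3 v=4: → [2,14),[0,12); WM=−∞
i=1 t=8 v=9: → [8,20),[6,18),[4,16),[2,14),[0,12); WM=−∞
i=2 t=8 v=7: → [8,20),[6,18),[4,16),[2,14),[0,12); WM=7
i=3 t=8 v=9: → [8,20),[6,18),[4,16),[2,14),[0,12); WM=7
i=4 t=0 v=4: DROP (t<7-0); WM=7
i=5 t=17 v=3: → [16,28),[14,26),[12,24),[10,22),[8,20),[6,18); WM=16; [0,12) fires=4 [2,14) fires=4 [4,16) fires=3
i=6 t=18 v=1: → [18,30),[16,28),[14,26),[12,24),[10,22),[8,20); WM=16
i=7 t=5 v=7: DROP (t<16-0); WM=16
i=8 t=21 v=5: → [20,32),[18,30),[16,28),[14,26),[12,24),[10,22); WM=20; [6,18) fires=4 [8,20) fires=5
i=9 t=26 v=2: → [26,38),[24,36),[22,34),[20,32),[18,30),[16,28); WM=20
i=10 t=23 v=5: → [22,34),[20,32),[18,30),[16,28),[14,26),[12,24); WM=20
i=11 t=34 v=2: → [34,46),[32,44),[30,42),[28,40),[26,38),[24,36); WM=33; [10,22) fires=3 [12,24) fires=4 [14,26) fires=4 [16,28) fires=5 [18,30) fires=4 [20,32) fires=3
i=12 t=35 v=2: → [34,46),[32,44),[30,42),[28,40),[26,38),[24,36); WM=33
i=13 t=33 v=6: → [32,44),[30,42),[28,40),[26,38),[24,36),[22,34); WM=33
i=14 t=31 v=7: DROP (t<33-0); WM=34; [22,34) fires=3
i=15 t=31 v=1: DROP (t<34-0); WM=34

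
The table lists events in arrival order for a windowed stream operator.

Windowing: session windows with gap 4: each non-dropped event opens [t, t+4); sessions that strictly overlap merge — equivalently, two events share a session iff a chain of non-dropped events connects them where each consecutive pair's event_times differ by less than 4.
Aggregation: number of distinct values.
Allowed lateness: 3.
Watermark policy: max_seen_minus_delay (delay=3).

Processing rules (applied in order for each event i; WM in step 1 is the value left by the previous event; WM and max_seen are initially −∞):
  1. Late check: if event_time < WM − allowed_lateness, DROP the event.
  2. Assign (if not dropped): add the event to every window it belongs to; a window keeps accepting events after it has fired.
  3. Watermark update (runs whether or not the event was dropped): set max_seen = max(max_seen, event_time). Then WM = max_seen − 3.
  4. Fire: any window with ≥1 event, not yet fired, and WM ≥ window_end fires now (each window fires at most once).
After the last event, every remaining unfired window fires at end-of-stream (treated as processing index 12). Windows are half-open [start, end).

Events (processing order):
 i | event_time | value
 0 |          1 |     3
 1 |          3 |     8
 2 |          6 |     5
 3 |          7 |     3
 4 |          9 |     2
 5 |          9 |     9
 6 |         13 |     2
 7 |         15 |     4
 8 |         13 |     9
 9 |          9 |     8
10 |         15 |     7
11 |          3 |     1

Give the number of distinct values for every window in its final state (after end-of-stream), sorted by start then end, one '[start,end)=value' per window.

[1,13)=5 [13,19)=4

i=0 t=1 v=3: → [1,5); WM=-2
i=1 t=3 v=8: → [1,7); WM=0
i=2 t=6 v=5: → [1,10); WM=3
i=3 t=7 v=3: → [1,11); WM=4
i=4 t=9 v=2: → [1,13); WM=6
i=5 t=9 v=9: → [1,13); WM=6
i=6 t=13 v=2: → [13,17); WM=10
i=7 t=15 v=4: → [13,19); WM=12
i=8 t=13 v=9: → [13,19); WM=12
i=9 t=9 v=8: → [1,13); WM=12
i=10 t=15 v=7: → [13,19); WM=12
i=11 t=3 v=1: DROP (t<12-3); WM=12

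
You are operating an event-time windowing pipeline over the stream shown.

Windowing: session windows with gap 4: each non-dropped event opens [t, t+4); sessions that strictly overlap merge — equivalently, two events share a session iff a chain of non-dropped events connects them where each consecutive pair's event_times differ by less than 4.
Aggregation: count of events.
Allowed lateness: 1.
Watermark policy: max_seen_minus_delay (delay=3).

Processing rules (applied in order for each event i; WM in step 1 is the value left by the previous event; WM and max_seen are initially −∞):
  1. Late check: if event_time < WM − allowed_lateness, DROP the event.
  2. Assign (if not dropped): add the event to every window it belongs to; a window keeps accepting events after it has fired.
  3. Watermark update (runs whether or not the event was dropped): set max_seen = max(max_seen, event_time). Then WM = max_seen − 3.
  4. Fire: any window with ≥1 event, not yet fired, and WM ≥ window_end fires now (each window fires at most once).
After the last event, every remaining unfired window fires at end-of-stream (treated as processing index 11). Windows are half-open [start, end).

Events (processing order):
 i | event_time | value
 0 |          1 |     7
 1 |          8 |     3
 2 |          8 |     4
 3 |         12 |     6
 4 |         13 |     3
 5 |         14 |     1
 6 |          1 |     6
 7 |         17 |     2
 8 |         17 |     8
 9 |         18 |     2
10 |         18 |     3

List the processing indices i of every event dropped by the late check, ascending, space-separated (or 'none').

6

i=0 t=1 v=7: → [1,5); WM=-2
i=1 t=8 v=3: → [8,12); WM=5
i=2 t=8 v=4: → [8,12); WM=5
i=3 t=12 v=6: → [12,16); WM=9
i=4 t=13 v=3: → [12,17); WM=10
i=5 t=14 v=1: → [12,18); WM=11
i=6 t=1 v=6: DROP (t<11-1); WM=11
i=7 t=17 v=2: → [12,21); WM=14
i=8 t=17 v=8: → [12,21); WM=14
i=9 t=18 v=2: → [12,22); WM=15
i=10 t=18 v=3: → [12,22); WM=15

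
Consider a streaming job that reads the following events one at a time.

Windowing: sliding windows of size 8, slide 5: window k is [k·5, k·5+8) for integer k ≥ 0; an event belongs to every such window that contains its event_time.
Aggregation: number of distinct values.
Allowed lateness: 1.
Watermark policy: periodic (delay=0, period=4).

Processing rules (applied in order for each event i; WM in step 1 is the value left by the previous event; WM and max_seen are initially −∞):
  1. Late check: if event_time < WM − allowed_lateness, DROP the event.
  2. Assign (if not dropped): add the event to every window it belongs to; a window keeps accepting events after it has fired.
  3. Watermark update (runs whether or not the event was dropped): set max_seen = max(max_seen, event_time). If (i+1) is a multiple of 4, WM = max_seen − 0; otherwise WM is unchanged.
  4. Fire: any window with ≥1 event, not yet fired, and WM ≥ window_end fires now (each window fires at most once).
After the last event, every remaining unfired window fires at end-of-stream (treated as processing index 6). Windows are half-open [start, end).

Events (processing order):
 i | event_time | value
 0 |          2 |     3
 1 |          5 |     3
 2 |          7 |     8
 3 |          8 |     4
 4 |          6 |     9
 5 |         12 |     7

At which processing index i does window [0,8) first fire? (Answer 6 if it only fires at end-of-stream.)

3

i=0 t=2 v=3: → [0,8); WM=−∞
i=1 t=5 v=3: → [5,13),[0,8); WM=−∞
i=2 t=7 v=8: → [5,13),[0,8); WM=−∞
i=3 t=8 v=4: → [5,13); WM=8; [0,8) fires=2
i=4 t=6 v=9: DROP (t<8-1); WM=8
i=5 t=12 v=7: → [10,18),[5,13); WM=8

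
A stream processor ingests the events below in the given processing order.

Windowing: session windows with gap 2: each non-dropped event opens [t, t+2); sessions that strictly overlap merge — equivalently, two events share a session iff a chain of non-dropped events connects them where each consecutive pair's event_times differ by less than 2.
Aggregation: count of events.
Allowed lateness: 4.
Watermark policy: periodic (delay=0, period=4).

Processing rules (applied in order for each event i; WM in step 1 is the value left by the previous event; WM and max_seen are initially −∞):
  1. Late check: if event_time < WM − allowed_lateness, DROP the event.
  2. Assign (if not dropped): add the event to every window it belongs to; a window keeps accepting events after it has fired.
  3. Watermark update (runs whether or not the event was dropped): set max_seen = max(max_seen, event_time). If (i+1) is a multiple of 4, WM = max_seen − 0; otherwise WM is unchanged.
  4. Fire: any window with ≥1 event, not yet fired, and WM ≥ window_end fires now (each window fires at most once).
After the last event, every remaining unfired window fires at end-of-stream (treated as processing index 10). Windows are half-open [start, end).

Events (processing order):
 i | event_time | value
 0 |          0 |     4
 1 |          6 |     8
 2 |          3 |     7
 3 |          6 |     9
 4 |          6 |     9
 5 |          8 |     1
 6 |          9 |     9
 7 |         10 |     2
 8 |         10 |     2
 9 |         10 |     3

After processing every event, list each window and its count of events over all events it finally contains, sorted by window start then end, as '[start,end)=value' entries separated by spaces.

[0,2)=1 [3,5)=1 [6,8)=3 [8,12)=5

i=0 t=0 v=4: → [0,2); WM=−∞
i=1 t=6 v=8: → [6,8); WM=−∞
i=2 t=3 v=7: → [3,5); WM=−∞
i=3 t=6 v=9: → [6,8); WM=6
i=4 t=6 v=9: → [6,8); WM=6
i=5 t=8 v=1: → [8,10); WM=6
i=6 t=9 v=9: → [8,11); WM=6
i=7 t=10 v=2: → [8,12); WM=10
i=8 t=10 v=2: → [8,12); WM=10
i=9 t=10 v=3: → [8,12); WM=10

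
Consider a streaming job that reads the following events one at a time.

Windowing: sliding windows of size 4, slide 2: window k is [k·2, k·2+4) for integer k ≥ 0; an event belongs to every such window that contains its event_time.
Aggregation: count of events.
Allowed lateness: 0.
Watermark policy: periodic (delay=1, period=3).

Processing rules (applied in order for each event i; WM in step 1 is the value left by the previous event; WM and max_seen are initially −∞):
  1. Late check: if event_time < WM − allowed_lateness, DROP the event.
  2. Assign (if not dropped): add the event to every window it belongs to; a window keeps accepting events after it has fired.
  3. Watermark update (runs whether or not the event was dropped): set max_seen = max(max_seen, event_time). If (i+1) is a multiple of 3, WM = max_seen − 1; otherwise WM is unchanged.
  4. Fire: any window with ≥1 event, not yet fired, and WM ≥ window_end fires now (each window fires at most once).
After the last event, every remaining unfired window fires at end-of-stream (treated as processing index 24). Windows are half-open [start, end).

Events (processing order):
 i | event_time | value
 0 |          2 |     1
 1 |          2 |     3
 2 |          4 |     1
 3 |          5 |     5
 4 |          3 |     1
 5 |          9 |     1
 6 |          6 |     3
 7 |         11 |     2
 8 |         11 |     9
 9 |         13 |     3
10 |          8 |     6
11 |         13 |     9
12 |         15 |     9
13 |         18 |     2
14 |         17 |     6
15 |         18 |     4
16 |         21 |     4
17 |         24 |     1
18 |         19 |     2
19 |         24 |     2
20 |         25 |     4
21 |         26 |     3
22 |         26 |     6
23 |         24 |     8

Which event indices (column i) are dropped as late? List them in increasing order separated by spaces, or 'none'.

i=0 t=2 v=1: → [2,6),[0,4); WM=−∞
i=1 t=2 v=3: → [2,6),[0,4); WM=−∞
i=2 t=4 v=1: → [4,8),[2,6); WM=3
i=3 t=5 v=5: → [4,8),[2,6); WM=3
i=4 t=3 v=1: → [2,6),[0,4); WM=3
i=5 t=9 v=1: → [8,12),[6,10); WM=8; [0,4) fires=3 [2,6) fires=5 [4,8) fires=2
i=6 t=6 v=3: DROP (t<8-0); WM=8
i=7 t=11 v=2: → [10,14),[8,12); WM=8
i=8 t=11 v=9: → [10,14),[8,12); WM=10; [6,10) fires=1
i=9 t=13 v=3: → [12,16),[10,14); WM=10
i=10 t=8 v=6: DROP (t<10-0); WM=10
i=11 t=13 v=9: → [12,16),[10,14); WM=12; [8,12) fires=3
i=12 t=15 v=9: → [14,18),[12,16); WM=12
i=13 t=18 v=2: → [18,22),[16,20); WM=12
i=14 t=17 v=6: → [16,20),[14,18); WM=17; [10,14) fires=4 [12,16) fires=3
i=15 t=18 v=4: → [18,22),[16,20); WM=17
i=16 t=21 v=4: → [20,24),[18,22); WM=17
i=17 t=24 v=1: → [24,28),[22,26); WM=23; [14,18) fires=2 [16,20) fires=3 [18,22) fires=3
i=18 t=19 v=2: DROP (t<23-0); WM=23
i=19 t=24 v=2: → [24,28),[22,26); WM=23
i=20 t=25 v=4: → [24,28),[22,26); WM=24; [20,24) fires=1
i=21 t=26 v=3: → [26,30),[24,28); WM=24
i=22 t=26 v=6: → [26,30),[24,28); WM=24
i=23 t=24 v=8: → [24,28),[22,26); WM=25

6 10 18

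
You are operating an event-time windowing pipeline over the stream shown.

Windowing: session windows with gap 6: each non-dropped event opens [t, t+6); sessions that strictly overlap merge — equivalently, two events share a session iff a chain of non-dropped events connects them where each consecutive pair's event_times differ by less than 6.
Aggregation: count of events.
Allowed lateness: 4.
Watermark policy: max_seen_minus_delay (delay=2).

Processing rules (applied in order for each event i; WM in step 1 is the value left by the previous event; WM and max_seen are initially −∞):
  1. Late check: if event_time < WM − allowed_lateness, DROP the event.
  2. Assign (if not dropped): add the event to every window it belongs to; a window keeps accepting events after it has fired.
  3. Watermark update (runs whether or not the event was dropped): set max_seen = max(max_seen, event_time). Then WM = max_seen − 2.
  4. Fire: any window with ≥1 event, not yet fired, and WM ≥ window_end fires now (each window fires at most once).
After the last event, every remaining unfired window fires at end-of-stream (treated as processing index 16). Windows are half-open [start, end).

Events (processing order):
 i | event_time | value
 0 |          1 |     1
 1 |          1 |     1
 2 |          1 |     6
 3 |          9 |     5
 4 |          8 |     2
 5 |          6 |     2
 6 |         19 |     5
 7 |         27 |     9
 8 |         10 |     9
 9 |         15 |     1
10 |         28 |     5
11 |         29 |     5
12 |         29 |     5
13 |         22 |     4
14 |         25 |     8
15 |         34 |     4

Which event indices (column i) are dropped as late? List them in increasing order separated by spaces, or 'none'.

i=0 t=1 v=1: → [1,7); WM=-1
i=1 t=1 v=1: → [1,7); WM=-1
i=2 t=1 v=6: → [1,7); WM=-1
i=3 t=9 v=5: → [9,15); WM=7
i=4 t=8 v=2: → [8,15); WM=7
i=5 t=6 v=2: → [1,15); WM=7
i=6 t=19 v=5: → [19,25); WM=17
i=7 t=27 v=9: → [27,33); WM=25
i=8 t=10 v=9: DROP (t<25-4); WM=25
i=9 t=15 v=1: DROP (t<25-4); WM=25
i=10 t=28 v=5: → [27,34); WM=26
i=11 t=29 v=5: → [27,35); WM=27
i=12 t=29 v=5: → [27,35); WM=27
i=13 t=22 v=4: DROP (t<27-4); WM=27
i=14 t=25 v=8: → [25,35); WM=27
i=15 t=34 v=4: → [25,40); WM=32

8 9 13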